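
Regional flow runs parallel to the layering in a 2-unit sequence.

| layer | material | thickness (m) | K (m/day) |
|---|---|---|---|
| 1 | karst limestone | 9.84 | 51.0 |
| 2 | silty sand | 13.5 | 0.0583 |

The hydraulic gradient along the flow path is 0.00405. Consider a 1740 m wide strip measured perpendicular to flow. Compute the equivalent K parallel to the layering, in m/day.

Flow is parallel to layering, so each bed carries its own Darcy discharge and the transmissivities add.
Σ(K_i·b_i) = 51.0×9.84 + 0.0583×13.5 = 502.6 m²/day.
Total thickness b = 23.34 m, so K_eq = Σ(K_i·b_i)/b = 21.54 m/day.

21.5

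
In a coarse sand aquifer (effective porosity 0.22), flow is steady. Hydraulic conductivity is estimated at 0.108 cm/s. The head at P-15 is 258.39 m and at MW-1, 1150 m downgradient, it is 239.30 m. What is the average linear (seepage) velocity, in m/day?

Convert K: 0.108 cm/s × 864 = 93.31 m/day.
Hydraulic gradient i = (258.39 − 239.30) / 1150 = 19.09 / 1150 = 0.01660.
Darcy flux q = K · i = 93.31 × 0.01660 = 1.549 m/day.
Seepage velocity v = q / n_e = 1.549 / 0.22 = 7.041 m/day.

7.04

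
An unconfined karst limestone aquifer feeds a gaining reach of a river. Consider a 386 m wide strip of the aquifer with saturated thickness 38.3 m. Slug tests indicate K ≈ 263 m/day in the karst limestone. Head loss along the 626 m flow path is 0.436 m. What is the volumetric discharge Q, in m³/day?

2710

Cross-sectional area A = 386 × 38.3 = 14784 m².
Hydraulic gradient i = Δh / L = 0.436 / 626 = 0.0006965.
Darcy's law: Q = K · A · i = 263.0 × 14784 × 0.0006965 = 2708 m³/day.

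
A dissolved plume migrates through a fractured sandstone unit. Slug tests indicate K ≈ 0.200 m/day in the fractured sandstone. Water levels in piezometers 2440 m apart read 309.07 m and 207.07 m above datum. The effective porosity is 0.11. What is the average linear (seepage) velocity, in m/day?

Hydraulic gradient i = (309.07 − 207.07) / 2440 = 102 / 2440 = 0.04180.
Darcy flux q = K · i = 0.2000 × 0.04180 = 0.008361 m/day.
Seepage velocity v = q / n_e = 0.008361 / 0.11 = 0.07601 m/day.

0.0760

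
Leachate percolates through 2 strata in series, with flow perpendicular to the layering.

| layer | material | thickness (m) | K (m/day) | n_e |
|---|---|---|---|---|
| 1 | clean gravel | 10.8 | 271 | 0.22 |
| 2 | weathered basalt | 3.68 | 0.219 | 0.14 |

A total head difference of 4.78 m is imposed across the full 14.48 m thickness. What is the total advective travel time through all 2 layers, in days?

10.2

With flow normal to the layers, continuity requires the same specific discharge q through every layer.
Σ(b_i/K_i) = 10.8/271 + 3.68/0.219 = 16.84 d.
q = Δh / Σ(b_i/K_i) = 4.78 / 16.84 = 0.2838 m/day.
In each layer the seepage velocity is v_i = q/n_i, so the layer transit time is t_i = b_i·n_i / q:
  layer 1 (clean gravel): t_1 = 10.8 × 0.22 / 0.2838 = 8.372 d
  layer 2 (weathered basalt): t_2 = 3.68 × 0.14 / 0.2838 = 1.815 d
Total t = Σ t_i = 10.19 days.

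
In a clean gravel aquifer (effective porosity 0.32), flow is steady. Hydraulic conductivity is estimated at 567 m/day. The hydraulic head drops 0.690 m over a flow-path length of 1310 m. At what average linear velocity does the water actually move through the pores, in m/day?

Hydraulic gradient i = Δh / L = 0.690 / 1310 = 0.0005267.
Darcy flux q = K · i = 567.0 × 0.0005267 = 0.2986 m/day.
Seepage velocity v = q / n_e = 0.2986 / 0.32 = 0.9333 m/day.

0.933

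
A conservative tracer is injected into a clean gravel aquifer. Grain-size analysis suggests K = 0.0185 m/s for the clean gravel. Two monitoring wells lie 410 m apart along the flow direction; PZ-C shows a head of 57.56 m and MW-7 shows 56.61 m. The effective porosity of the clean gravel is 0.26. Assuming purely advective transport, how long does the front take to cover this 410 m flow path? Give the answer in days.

28.8

Convert K: 0.0185 m/s × 86400 = 1598 m/day.
Hydraulic gradient i = (57.56 − 56.61) / 410 = 0.95 / 410 = 0.002317.
Darcy flux q = K · i = 1598 × 0.002317 = 3.704 m/day.
Seepage velocity v = q / n_e = 3.704 / 0.26 = 14.24 m/day.
Travel time t = L / v = 410 / 14.24 = 28.78 days.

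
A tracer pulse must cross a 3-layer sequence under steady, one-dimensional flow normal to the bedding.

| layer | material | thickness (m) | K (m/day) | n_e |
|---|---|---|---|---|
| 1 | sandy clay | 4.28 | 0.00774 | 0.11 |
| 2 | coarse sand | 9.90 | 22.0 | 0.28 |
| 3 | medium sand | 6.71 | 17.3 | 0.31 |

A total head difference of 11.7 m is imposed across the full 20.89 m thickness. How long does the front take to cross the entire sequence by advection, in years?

With flow normal to the layers, continuity requires the same specific discharge q through every layer.
Σ(b_i/K_i) = 4.28/0.00774 + 9.90/22.0 + 6.71/17.3 = 553.8 d.
q = Δh / Σ(b_i/K_i) = 11.7 / 553.8 = 0.02113 m/day.
In each layer the seepage velocity is v_i = q/n_i, so the layer transit time is t_i = b_i·n_i / q:
  layer 1 (sandy clay): t_1 = 4.28 × 0.11 / 0.02113 = 22.28 d
  layer 2 (coarse sand): t_2 = 9.90 × 0.28 / 0.02113 = 131.2 d
  layer 3 (medium sand): t_3 = 6.71 × 0.31 / 0.02113 = 98.46 d
Total t = Σ t_i = 252.0 days = 0.6898 years.

0.690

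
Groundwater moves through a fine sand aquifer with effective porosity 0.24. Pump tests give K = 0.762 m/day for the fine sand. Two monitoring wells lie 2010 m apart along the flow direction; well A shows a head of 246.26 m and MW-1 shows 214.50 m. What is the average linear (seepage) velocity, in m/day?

0.0502

Hydraulic gradient i = (246.26 − 214.50) / 2010 = 31.76 / 2010 = 0.01580.
Darcy flux q = K · i = 0.7620 × 0.01580 = 0.01204 m/day.
Seepage velocity v = q / n_e = 0.01204 / 0.24 = 0.05017 m/day.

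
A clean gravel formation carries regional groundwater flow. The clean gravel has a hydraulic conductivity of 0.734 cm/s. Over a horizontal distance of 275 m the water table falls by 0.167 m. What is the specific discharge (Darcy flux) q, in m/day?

0.385

Convert K: 0.734 cm/s × 864 = 634.2 m/day.
Hydraulic gradient i = Δh / L = 0.167 / 275 = 0.0006073.
Specific discharge q = K · i = 634.2 × 0.0006073 = 0.3851 m/day.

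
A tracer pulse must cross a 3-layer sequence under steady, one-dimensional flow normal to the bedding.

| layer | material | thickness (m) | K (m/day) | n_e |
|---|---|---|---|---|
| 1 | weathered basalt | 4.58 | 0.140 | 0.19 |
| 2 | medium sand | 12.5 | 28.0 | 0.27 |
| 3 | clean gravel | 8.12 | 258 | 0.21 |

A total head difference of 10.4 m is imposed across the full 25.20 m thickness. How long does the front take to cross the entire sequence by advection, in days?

With flow normal to the layers, continuity requires the same specific discharge q through every layer.
Σ(b_i/K_i) = 4.58/0.140 + 12.5/28.0 + 8.12/258 = 33.19 d.
q = Δh / Σ(b_i/K_i) = 10.4 / 33.19 = 0.3133 m/day.
In each layer the seepage velocity is v_i = q/n_i, so the layer transit time is t_i = b_i·n_i / q:
  layer 1 (weathered basalt): t_1 = 4.58 × 0.19 / 0.3133 = 2.777 d
  layer 2 (medium sand): t_2 = 12.5 × 0.27 / 0.3133 = 10.77 d
  layer 3 (clean gravel): t_3 = 8.12 × 0.21 / 0.3133 = 5.442 d
Total t = Σ t_i = 18.99 days.

19.0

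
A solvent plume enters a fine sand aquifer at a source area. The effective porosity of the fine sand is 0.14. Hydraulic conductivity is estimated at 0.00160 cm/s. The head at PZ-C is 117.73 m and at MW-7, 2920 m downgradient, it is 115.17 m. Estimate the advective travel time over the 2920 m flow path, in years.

Convert K: 0.00160 cm/s × 864 = 1.382 m/day.
Hydraulic gradient i = (117.73 − 115.17) / 2920 = 2.56 / 2920 = 0.0008767.
Darcy flux q = K · i = 1.382 × 0.0008767 = 0.001212 m/day.
Seepage velocity v = q / n_e = 0.001212 / 0.14 = 0.008657 m/day.
Travel time t = L / v = 2920 / 0.008657 = 3.373e+05 days = 923.5 years.

923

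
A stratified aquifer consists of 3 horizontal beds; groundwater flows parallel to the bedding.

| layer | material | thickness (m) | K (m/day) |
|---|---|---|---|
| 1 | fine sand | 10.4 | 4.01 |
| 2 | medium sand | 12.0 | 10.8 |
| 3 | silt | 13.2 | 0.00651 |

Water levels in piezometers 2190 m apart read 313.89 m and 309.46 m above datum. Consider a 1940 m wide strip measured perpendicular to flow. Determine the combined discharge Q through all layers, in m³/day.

Flow is parallel to layering, so each bed carries its own Darcy discharge and the transmissivities add.
Σ(K_i·b_i) = 4.01×10.4 + 10.8×12.0 + 0.00651×13.2 = 171.4 m²/day.
Hydraulic gradient i = (313.89 − 309.46) / 2190 = 4.43 / 2190 = 0.002023.
Q = Σ(K_i·b_i) · W · i = 171.4 × 1940 × 0.002023 = 672.6 m³/day.

673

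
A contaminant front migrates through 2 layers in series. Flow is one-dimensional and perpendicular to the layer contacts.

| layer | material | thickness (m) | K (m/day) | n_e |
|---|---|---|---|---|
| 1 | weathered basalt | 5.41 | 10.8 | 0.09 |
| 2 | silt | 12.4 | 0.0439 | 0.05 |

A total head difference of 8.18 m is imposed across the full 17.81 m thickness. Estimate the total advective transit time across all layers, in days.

With flow normal to the layers, continuity requires the same specific discharge q through every layer.
Σ(b_i/K_i) = 5.41/10.8 + 12.4/0.0439 = 283.0 d.
q = Δh / Σ(b_i/K_i) = 8.18 / 283.0 = 0.02891 m/day.
In each layer the seepage velocity is v_i = q/n_i, so the layer transit time is t_i = b_i·n_i / q:
  layer 1 (weathered basalt): t_1 = 5.41 × 0.09 / 0.02891 = 16.84 d
  layer 2 (silt): t_2 = 12.4 × 0.05 / 0.02891 = 21.45 d
Total t = Σ t_i = 38.29 days.

38.3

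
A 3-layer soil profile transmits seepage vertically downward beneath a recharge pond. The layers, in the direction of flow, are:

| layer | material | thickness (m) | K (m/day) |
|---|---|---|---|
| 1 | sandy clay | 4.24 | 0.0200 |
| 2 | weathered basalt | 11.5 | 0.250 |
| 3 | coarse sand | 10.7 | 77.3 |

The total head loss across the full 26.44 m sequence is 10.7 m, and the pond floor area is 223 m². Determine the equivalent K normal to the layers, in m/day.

0.102

Flow is perpendicular to layering, so the layers act in series and the equivalent K is the thickness-weighted harmonic mean.
Total thickness L = 4.24 + 11.5 + 10.7 = 26.44 m.
Σ(b_i/K_i) = 4.24/0.0200 + 11.5/0.250 + 10.7/77.3 = 258.1 d.
K_eq = L / Σ(b_i/K_i) = 26.44 / 258.1 = 0.1024 m/day.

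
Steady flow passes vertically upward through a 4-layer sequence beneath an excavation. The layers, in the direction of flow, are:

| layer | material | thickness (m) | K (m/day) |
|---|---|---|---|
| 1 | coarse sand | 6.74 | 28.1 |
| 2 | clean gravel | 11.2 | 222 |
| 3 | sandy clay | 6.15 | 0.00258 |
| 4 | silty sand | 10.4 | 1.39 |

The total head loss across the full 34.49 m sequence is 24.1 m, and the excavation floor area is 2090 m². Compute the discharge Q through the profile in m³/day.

21.1

Flow is perpendicular to layering, so the layers act in series and the equivalent K is the thickness-weighted harmonic mean.
Total thickness L = 6.74 + 11.2 + 6.15 + 10.4 = 34.49 m.
Σ(b_i/K_i) = 6.74/28.1 + 11.2/222 + 6.15/0.00258 + 10.4/1.39 = 2391 d.
K_eq = L / Σ(b_i/K_i) = 34.49 / 2391 = 0.01442 m/day.
Q = K_eq · A · (Δh/L) = 0.01442 × 2090 × (24.1/34.49) = 21.06 m³/day.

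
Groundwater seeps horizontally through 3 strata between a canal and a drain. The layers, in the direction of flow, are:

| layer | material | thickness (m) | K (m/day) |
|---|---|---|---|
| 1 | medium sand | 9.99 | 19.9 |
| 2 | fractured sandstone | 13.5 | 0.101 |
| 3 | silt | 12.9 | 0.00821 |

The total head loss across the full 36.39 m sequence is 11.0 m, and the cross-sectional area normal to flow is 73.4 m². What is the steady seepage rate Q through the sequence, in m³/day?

0.473

Flow is perpendicular to layering, so the layers act in series and the equivalent K is the thickness-weighted harmonic mean.
Total thickness L = 9.99 + 13.5 + 12.9 = 36.39 m.
Σ(b_i/K_i) = 9.99/19.9 + 13.5/0.101 + 12.9/0.00821 = 1705 d.
K_eq = L / Σ(b_i/K_i) = 36.39 / 1705 = 0.02134 m/day.
Q = K_eq · A · (Δh/L) = 0.02134 × 73.4 × (11.0/36.39) = 0.4734 m³/day.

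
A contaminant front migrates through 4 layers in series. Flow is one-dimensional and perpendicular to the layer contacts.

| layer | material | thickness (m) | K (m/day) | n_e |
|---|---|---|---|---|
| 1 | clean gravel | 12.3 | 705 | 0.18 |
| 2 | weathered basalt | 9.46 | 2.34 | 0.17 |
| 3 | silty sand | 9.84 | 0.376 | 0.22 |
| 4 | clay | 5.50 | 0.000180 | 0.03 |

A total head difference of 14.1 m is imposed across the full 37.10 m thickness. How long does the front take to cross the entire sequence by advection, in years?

With flow normal to the layers, continuity requires the same specific discharge q through every layer.
Σ(b_i/K_i) = 12.3/705 + 9.46/2.34 + 9.84/0.376 + 5.50/0.000180 = 30586 d.
q = Δh / Σ(b_i/K_i) = 14.1 / 30586 = 0.0004610 m/day.
In each layer the seepage velocity is v_i = q/n_i, so the layer transit time is t_i = b_i·n_i / q:
  layer 1 (clean gravel): t_1 = 12.3 × 0.18 / 0.0004610 = 4803 d
  layer 2 (weathered basalt): t_2 = 9.46 × 0.17 / 0.0004610 = 3489 d
  layer 3 (silty sand): t_3 = 9.84 × 0.22 / 0.0004610 = 4696 d
  layer 4 (clay): t_4 = 5.50 × 0.03 / 0.0004610 = 357.9 d
Total t = Σ t_i = 13345 days = 36.54 years.

36.5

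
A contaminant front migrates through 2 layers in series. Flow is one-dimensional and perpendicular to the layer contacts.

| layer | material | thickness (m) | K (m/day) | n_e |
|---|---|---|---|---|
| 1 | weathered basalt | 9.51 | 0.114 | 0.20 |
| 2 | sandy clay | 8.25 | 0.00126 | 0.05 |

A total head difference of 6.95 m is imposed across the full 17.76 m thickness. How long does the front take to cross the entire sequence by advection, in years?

6.05

With flow normal to the layers, continuity requires the same specific discharge q through every layer.
Σ(b_i/K_i) = 9.51/0.114 + 8.25/0.00126 = 6631 d.
q = Δh / Σ(b_i/K_i) = 6.95 / 6631 = 0.001048 m/day.
In each layer the seepage velocity is v_i = q/n_i, so the layer transit time is t_i = b_i·n_i / q:
  layer 1 (weathered basalt): t_1 = 9.51 × 0.20 / 0.001048 = 1815 d
  layer 2 (sandy clay): t_2 = 8.25 × 0.05 / 0.001048 = 393.6 d
Total t = Σ t_i = 2208 days = 6.046 years.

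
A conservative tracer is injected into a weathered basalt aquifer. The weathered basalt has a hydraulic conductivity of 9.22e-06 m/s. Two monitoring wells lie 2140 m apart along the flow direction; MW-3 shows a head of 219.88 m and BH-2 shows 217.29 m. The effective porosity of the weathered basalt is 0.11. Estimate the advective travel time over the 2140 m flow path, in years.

668

Convert K: 9.22e-06 m/s × 86400 = 0.7966 m/day.
Hydraulic gradient i = (219.88 − 217.29) / 2140 = 2.59 / 2140 = 0.001210.
Darcy flux q = K · i = 0.7966 × 0.001210 = 0.0009641 m/day.
Seepage velocity v = q / n_e = 0.0009641 / 0.11 = 0.008765 m/day.
Travel time t = L / v = 2140 / 0.008765 = 2.442e+05 days = 668.5 years.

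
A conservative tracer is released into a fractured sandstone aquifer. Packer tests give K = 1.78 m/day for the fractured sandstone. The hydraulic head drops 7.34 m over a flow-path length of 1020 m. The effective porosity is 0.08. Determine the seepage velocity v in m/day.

Hydraulic gradient i = Δh / L = 7.34 / 1020 = 0.007196.
Darcy flux q = K · i = 1.780 × 0.007196 = 0.01281 m/day.
Seepage velocity v = q / n_e = 0.01281 / 0.08 = 0.1601 m/day.

0.160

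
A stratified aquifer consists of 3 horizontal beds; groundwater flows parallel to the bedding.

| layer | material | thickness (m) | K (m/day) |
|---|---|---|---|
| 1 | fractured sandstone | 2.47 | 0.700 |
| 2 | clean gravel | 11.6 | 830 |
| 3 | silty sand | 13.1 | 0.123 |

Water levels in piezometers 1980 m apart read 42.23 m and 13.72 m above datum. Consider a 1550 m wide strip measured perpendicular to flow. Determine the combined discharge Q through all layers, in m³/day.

Flow is parallel to layering, so each bed carries its own Darcy discharge and the transmissivities add.
Σ(K_i·b_i) = 0.700×2.47 + 830×11.6 + 0.123×13.1 = 9631 m²/day.
Hydraulic gradient i = (42.23 − 13.72) / 1980 = 28.51 / 1980 = 0.01440.
Q = Σ(K_i·b_i) · W · i = 9631 × 1550 × 0.01440 = 2.150e+05 m³/day.

215000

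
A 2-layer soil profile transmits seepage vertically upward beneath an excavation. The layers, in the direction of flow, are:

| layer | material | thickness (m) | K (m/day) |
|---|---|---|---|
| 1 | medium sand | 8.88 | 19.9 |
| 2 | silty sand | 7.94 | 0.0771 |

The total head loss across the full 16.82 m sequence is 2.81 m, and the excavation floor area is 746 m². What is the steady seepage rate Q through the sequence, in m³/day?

20.3

Flow is perpendicular to layering, so the layers act in series and the equivalent K is the thickness-weighted harmonic mean.
Total thickness L = 8.88 + 7.94 = 16.82 m.
Σ(b_i/K_i) = 8.88/19.9 + 7.94/0.0771 = 103.4 d.
K_eq = L / Σ(b_i/K_i) = 16.82 / 103.4 = 0.1626 m/day.
Q = K_eq · A · (Δh/L) = 0.1626 × 746 × (2.81/16.82) = 20.27 m³/day.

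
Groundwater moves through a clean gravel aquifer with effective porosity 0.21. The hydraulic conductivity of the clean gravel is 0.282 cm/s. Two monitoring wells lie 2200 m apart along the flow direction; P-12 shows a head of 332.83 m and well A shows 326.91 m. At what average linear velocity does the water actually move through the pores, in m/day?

Convert K: 0.282 cm/s × 864 = 243.6 m/day.
Hydraulic gradient i = (332.83 − 326.91) / 2200 = 5.92 / 2200 = 0.002691.
Darcy flux q = K · i = 243.6 × 0.002691 = 0.6556 m/day.
Seepage velocity v = q / n_e = 0.6556 / 0.21 = 3.122 m/day.

3.12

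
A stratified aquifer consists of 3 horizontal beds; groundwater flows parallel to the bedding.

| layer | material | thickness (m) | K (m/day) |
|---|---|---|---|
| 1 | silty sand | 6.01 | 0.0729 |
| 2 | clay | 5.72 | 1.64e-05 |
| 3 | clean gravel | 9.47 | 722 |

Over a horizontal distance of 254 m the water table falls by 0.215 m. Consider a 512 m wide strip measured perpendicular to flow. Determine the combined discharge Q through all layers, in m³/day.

Flow is parallel to layering, so each bed carries its own Darcy discharge and the transmissivities add.
Σ(K_i·b_i) = 0.0729×6.01 + 1.64e-05×5.72 + 722×9.47 = 6838 m²/day.
Hydraulic gradient i = Δh / L = 0.215 / 254 = 0.0008465.
Q = Σ(K_i·b_i) · W · i = 6838 × 512 × 0.0008465 = 2963 m³/day.

2960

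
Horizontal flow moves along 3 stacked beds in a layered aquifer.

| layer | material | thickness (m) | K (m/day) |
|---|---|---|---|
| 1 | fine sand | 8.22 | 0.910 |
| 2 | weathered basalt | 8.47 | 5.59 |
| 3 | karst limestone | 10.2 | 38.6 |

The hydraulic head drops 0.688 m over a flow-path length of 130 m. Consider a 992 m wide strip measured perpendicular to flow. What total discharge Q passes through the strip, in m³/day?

2350

Flow is parallel to layering, so each bed carries its own Darcy discharge and the transmissivities add.
Σ(K_i·b_i) = 0.910×8.22 + 5.59×8.47 + 38.6×10.2 = 448.5 m²/day.
Hydraulic gradient i = Δh / L = 0.688 / 130 = 0.005292.
Q = Σ(K_i·b_i) · W · i = 448.5 × 992 × 0.005292 = 2355 m³/day.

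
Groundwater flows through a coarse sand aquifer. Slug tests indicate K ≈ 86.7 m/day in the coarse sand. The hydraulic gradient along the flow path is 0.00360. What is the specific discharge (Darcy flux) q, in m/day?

Hydraulic gradient i = 0.00360.
Specific discharge q = K · i = 86.70 × 0.003600 = 0.3121 m/day.

0.312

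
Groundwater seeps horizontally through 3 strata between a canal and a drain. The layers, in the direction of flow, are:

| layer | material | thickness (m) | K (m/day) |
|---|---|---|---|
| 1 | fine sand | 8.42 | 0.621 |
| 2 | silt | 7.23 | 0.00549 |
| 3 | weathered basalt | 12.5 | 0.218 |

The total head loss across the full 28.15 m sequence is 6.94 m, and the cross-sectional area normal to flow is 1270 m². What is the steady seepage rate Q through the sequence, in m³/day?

Flow is perpendicular to layering, so the layers act in series and the equivalent K is the thickness-weighted harmonic mean.
Total thickness L = 8.42 + 7.23 + 12.5 = 28.15 m.
Σ(b_i/K_i) = 8.42/0.621 + 7.23/0.00549 + 12.5/0.218 = 1388 d.
K_eq = L / Σ(b_i/K_i) = 28.15 / 1388 = 0.02028 m/day.
Q = K_eq · A · (Δh/L) = 0.02028 × 1270 × (6.94/28.15) = 6.351 m³/day.

6.35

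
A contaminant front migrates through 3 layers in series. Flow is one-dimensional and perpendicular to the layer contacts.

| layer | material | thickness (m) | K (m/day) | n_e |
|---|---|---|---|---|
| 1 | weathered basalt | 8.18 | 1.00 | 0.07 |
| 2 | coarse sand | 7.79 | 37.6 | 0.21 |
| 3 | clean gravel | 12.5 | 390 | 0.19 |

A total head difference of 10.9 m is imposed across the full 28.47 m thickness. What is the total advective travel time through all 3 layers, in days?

With flow normal to the layers, continuity requires the same specific discharge q through every layer.
Σ(b_i/K_i) = 8.18/1.00 + 7.79/37.6 + 12.5/390 = 8.419 d.
q = Δh / Σ(b_i/K_i) = 10.9 / 8.419 = 1.295 m/day.
In each layer the seepage velocity is v_i = q/n_i, so the layer transit time is t_i = b_i·n_i / q:
  layer 1 (weathered basalt): t_1 = 8.18 × 0.07 / 1.295 = 0.4423 d
  layer 2 (coarse sand): t_2 = 7.79 × 0.21 / 1.295 = 1.264 d
  layer 3 (clean gravel): t_3 = 12.5 × 0.19 / 1.295 = 1.834 d
Total t = Σ t_i = 3.540 days.

3.54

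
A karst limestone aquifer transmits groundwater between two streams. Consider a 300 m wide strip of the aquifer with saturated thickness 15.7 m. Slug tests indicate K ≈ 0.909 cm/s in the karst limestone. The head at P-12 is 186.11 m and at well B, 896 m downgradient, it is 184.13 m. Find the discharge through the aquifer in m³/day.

Convert K: 0.909 cm/s × 864 = 785.4 m/day.
Cross-sectional area A = 300 × 15.7 = 4710 m².
Hydraulic gradient i = (186.11 − 184.13) / 896 = 1.98 / 896 = 0.002210.
Darcy's law: Q = K · A · i = 785.4 × 4710 × 0.002210 = 8174 m³/day.

8170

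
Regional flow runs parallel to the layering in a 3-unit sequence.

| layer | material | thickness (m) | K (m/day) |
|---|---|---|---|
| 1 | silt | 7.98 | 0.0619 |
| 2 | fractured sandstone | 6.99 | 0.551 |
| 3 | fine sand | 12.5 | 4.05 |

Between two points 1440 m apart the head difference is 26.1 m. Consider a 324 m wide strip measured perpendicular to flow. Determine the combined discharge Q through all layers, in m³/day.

323

Flow is parallel to layering, so each bed carries its own Darcy discharge and the transmissivities add.
Σ(K_i·b_i) = 0.0619×7.98 + 0.551×6.99 + 4.05×12.5 = 54.97 m²/day.
Hydraulic gradient i = Δh / L = 26.1 / 1440 = 0.01813.
Q = Σ(K_i·b_i) · W · i = 54.97 × 324 × 0.01813 = 322.8 m³/day.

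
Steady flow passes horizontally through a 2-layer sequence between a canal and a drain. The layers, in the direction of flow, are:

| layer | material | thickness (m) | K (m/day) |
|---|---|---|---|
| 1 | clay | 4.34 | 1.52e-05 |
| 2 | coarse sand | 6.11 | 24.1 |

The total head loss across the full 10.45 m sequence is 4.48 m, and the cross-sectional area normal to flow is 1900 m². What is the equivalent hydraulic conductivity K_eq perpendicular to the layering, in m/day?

Flow is perpendicular to layering, so the layers act in series and the equivalent K is the thickness-weighted harmonic mean.
Total thickness L = 4.34 + 6.11 = 10.45 m.
Σ(b_i/K_i) = 4.34/1.52e-05 + 6.11/24.1 = 2.855e+05 d.
K_eq = L / Σ(b_i/K_i) = 10.45 / 2.855e+05 = 3.660e-05 m/day.

3.66e-05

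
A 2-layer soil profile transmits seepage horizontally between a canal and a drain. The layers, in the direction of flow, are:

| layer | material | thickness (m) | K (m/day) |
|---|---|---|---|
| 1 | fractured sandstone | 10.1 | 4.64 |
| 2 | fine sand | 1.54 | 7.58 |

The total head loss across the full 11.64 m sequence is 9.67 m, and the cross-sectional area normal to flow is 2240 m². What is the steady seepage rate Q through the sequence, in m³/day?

Flow is perpendicular to layering, so the layers act in series and the equivalent K is the thickness-weighted harmonic mean.
Total thickness L = 10.1 + 1.54 = 11.64 m.
Σ(b_i/K_i) = 10.1/4.64 + 1.54/7.58 = 2.380 d.
K_eq = L / Σ(b_i/K_i) = 11.64 / 2.380 = 4.891 m/day.
Q = K_eq · A · (Δh/L) = 4.891 × 2240 × (9.67/11.64) = 9102 m³/day.

9100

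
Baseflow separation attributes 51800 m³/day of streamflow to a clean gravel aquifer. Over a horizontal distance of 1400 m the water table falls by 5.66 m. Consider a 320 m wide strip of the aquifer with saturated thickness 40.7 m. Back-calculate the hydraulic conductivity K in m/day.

Cross-sectional area A = 320 × 40.7 = 13024 m².
Hydraulic gradient i = Δh / L = 5.66 / 1400 = 0.004043.
From Q = K·A·i, K = Q / (A·i) = 51800 / (13024 × 0.004043) = 983.8 m/day.

984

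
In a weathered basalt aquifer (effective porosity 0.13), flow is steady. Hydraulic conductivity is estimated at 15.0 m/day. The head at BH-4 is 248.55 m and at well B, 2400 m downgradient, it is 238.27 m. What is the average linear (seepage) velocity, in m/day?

0.494

Hydraulic gradient i = (248.55 − 238.27) / 2400 = 10.28 / 2400 = 0.004283.
Darcy flux q = K · i = 15.00 × 0.004283 = 0.06425 m/day.
Seepage velocity v = q / n_e = 0.06425 / 0.13 = 0.4942 m/day.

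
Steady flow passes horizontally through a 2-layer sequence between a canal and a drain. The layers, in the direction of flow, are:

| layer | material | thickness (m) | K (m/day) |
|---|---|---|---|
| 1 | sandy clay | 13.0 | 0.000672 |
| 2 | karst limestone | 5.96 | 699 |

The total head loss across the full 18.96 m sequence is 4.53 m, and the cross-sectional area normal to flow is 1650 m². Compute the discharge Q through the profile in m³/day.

0.386

Flow is perpendicular to layering, so the layers act in series and the equivalent K is the thickness-weighted harmonic mean.
Total thickness L = 13.0 + 5.96 = 18.96 m.
Σ(b_i/K_i) = 13.0/0.000672 + 5.96/699 = 19345 d.
K_eq = L / Σ(b_i/K_i) = 18.96 / 19345 = 0.0009801 m/day.
Q = K_eq · A · (Δh/L) = 0.0009801 × 1650 × (4.53/18.96) = 0.3864 m³/day.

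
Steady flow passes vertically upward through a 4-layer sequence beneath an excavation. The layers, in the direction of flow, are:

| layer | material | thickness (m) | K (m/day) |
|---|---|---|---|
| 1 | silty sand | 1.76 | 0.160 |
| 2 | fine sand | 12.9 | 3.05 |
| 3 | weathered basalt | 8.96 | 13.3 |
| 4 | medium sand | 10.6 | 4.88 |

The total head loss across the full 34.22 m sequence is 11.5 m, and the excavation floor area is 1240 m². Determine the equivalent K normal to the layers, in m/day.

1.89

Flow is perpendicular to layering, so the layers act in series and the equivalent K is the thickness-weighted harmonic mean.
Total thickness L = 1.76 + 12.9 + 8.96 + 10.6 = 34.22 m.
Σ(b_i/K_i) = 1.76/0.160 + 12.9/3.05 + 8.96/13.3 + 10.6/4.88 = 18.08 d.
K_eq = L / Σ(b_i/K_i) = 34.22 / 18.08 = 1.893 m/day.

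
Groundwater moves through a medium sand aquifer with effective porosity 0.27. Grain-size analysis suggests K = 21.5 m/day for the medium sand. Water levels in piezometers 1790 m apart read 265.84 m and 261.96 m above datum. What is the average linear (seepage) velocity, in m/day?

0.173

Hydraulic gradient i = (265.84 − 261.96) / 1790 = 3.88 / 1790 = 0.002168.
Darcy flux q = K · i = 21.50 × 0.002168 = 0.04660 m/day.
Seepage velocity v = q / n_e = 0.04660 / 0.27 = 0.1726 m/day.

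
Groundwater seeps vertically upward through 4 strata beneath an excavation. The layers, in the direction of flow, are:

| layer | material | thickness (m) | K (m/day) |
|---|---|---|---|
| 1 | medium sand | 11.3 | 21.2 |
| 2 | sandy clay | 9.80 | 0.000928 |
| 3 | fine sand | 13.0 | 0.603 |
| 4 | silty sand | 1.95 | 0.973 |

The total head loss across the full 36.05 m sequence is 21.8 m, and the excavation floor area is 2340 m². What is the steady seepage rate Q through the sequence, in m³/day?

4.82

Flow is perpendicular to layering, so the layers act in series and the equivalent K is the thickness-weighted harmonic mean.
Total thickness L = 11.3 + 9.80 + 13.0 + 1.95 = 36.05 m.
Σ(b_i/K_i) = 11.3/21.2 + 9.80/0.000928 + 13.0/0.603 + 1.95/0.973 = 10584 d.
K_eq = L / Σ(b_i/K_i) = 36.05 / 10584 = 0.003406 m/day.
Q = K_eq · A · (Δh/L) = 0.003406 × 2340 × (21.8/36.05) = 4.820 m³/day.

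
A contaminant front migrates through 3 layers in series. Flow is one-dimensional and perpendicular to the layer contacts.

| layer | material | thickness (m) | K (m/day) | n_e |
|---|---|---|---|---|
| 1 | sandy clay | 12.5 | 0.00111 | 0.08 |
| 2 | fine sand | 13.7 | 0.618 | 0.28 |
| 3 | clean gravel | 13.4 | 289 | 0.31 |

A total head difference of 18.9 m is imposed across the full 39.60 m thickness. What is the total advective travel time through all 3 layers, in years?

With flow normal to the layers, continuity requires the same specific discharge q through every layer.
Σ(b_i/K_i) = 12.5/0.00111 + 13.7/0.618 + 13.4/289 = 11283 d.
q = Δh / Σ(b_i/K_i) = 18.9 / 11283 = 0.001675 m/day.
In each layer the seepage velocity is v_i = q/n_i, so the layer transit time is t_i = b_i·n_i / q:
  layer 1 (sandy clay): t_1 = 12.5 × 0.08 / 0.001675 = 597.0 d
  layer 2 (fine sand): t_2 = 13.7 × 0.28 / 0.001675 = 2290 d
  layer 3 (clean gravel): t_3 = 13.4 × 0.31 / 0.001675 = 2480 d
Total t = Σ t_i = 5367 days = 14.69 years.

14.7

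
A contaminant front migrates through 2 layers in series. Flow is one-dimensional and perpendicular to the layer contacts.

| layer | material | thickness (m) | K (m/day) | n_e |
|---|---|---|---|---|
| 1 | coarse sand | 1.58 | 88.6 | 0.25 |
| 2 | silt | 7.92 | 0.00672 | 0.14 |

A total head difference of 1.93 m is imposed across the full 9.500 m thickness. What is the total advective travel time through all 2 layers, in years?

With flow normal to the layers, continuity requires the same specific discharge q through every layer.
Σ(b_i/K_i) = 1.58/88.6 + 7.92/0.00672 = 1179 d.
q = Δh / Σ(b_i/K_i) = 1.93 / 1179 = 0.001638 m/day.
In each layer the seepage velocity is v_i = q/n_i, so the layer transit time is t_i = b_i·n_i / q:
  layer 1 (coarse sand): t_1 = 1.58 × 0.25 / 0.001638 = 241.2 d
  layer 2 (silt): t_2 = 7.92 × 0.14 / 0.001638 = 677.1 d
Total t = Σ t_i = 918.3 days = 2.514 years.

2.51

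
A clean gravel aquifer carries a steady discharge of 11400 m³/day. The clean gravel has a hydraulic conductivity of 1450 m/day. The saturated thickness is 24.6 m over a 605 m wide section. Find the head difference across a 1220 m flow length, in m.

0.644

Cross-sectional area A = 605 × 24.6 = 14883 m².
From Q = K·A·i, i = Q / (K·A) = 11400 / (1450 × 14883) = 0.0005283.
Head loss Δh = i · L = 0.0005283 × 1220 = 0.6445 m.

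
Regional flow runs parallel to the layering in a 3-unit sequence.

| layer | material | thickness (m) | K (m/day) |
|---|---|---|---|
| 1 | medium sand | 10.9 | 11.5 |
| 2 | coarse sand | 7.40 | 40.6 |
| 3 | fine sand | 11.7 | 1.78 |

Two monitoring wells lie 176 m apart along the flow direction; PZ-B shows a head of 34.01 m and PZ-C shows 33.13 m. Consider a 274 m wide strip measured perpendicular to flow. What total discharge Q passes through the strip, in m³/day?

Flow is parallel to layering, so each bed carries its own Darcy discharge and the transmissivities add.
Σ(K_i·b_i) = 11.5×10.9 + 40.6×7.40 + 1.78×11.7 = 446.6 m²/day.
Hydraulic gradient i = (34.01 − 33.13) / 176 = 0.88 / 176 = 0.005000.
Q = Σ(K_i·b_i) · W · i = 446.6 × 274 × 0.005000 = 611.9 m³/day.

612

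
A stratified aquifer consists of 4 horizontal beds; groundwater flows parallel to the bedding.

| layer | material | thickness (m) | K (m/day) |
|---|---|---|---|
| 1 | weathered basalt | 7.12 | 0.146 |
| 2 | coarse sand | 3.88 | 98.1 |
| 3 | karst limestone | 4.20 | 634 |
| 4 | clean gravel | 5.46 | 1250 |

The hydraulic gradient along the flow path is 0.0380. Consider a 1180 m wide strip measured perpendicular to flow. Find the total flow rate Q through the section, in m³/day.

Flow is parallel to layering, so each bed carries its own Darcy discharge and the transmissivities add.
Σ(K_i·b_i) = 0.146×7.12 + 98.1×3.88 + 634×4.20 + 1250×5.46 = 9869 m²/day.
Hydraulic gradient i = 0.0380.
Q = Σ(K_i·b_i) · W · i = 9869 × 1180 × 0.03800 = 4.425e+05 m³/day.

443000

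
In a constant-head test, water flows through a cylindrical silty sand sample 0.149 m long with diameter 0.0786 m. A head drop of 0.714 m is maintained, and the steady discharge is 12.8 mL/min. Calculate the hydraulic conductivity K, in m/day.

Cross-sectional area A = π·(d/2)² = π × (0.0786/2)² = 0.004852 m².
Convert discharge: 12.8 mL/min = 2.133e-07 m³/s.
Darcy's law rearranged: K = Q·L / (A·Δh) = 2.133e-07 × 0.149 / (0.004852 × 0.714) = 9.175e-06 m/s = 0.7927 m/day.

0.793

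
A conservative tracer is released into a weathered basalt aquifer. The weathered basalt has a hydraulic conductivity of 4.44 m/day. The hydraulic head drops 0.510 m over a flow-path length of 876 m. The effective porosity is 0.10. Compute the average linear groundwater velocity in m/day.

0.0258

Hydraulic gradient i = Δh / L = 0.510 / 876 = 0.0005822.
Darcy flux q = K · i = 4.440 × 0.0005822 = 0.002585 m/day.
Seepage velocity v = q / n_e = 0.002585 / 0.10 = 0.02585 m/day.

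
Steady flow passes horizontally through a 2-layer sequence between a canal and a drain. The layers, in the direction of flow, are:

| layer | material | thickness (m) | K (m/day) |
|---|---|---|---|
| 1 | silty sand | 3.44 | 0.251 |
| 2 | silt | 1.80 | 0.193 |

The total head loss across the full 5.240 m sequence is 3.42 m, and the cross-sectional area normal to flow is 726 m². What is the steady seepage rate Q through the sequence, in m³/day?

Flow is perpendicular to layering, so the layers act in series and the equivalent K is the thickness-weighted harmonic mean.
Total thickness L = 3.44 + 1.80 = 5.240 m.
Σ(b_i/K_i) = 3.44/0.251 + 1.80/0.193 = 23.03 d.
K_eq = L / Σ(b_i/K_i) = 5.240 / 23.03 = 0.2275 m/day.
Q = K_eq · A · (Δh/L) = 0.2275 × 726 × (3.42/5.240) = 107.8 m³/day.

108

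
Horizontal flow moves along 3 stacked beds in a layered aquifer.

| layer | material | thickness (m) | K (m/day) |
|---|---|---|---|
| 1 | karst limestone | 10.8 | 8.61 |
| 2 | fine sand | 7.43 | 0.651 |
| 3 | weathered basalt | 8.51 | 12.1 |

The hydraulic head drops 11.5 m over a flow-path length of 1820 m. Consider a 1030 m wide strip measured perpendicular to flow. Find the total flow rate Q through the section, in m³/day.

1310

Flow is parallel to layering, so each bed carries its own Darcy discharge and the transmissivities add.
Σ(K_i·b_i) = 8.61×10.8 + 0.651×7.43 + 12.1×8.51 = 200.8 m²/day.
Hydraulic gradient i = Δh / L = 11.5 / 1820 = 0.006319.
Q = Σ(K_i·b_i) · W · i = 200.8 × 1030 × 0.006319 = 1307 m³/day.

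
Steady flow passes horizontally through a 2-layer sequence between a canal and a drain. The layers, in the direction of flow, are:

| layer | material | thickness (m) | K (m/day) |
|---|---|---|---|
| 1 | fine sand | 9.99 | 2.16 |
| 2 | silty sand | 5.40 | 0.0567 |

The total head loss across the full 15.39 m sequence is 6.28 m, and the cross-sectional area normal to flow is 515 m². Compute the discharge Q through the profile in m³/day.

32.4

Flow is perpendicular to layering, so the layers act in series and the equivalent K is the thickness-weighted harmonic mean.
Total thickness L = 9.99 + 5.40 = 15.39 m.
Σ(b_i/K_i) = 9.99/2.16 + 5.40/0.0567 = 99.86 d.
K_eq = L / Σ(b_i/K_i) = 15.39 / 99.86 = 0.1541 m/day.
Q = K_eq · A · (Δh/L) = 0.1541 × 515 × (6.28/15.39) = 32.39 m³/day.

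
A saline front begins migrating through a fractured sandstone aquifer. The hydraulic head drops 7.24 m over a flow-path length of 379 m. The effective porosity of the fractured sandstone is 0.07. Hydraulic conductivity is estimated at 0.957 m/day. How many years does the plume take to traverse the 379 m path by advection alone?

Hydraulic gradient i = Δh / L = 7.24 / 379 = 0.01910.
Darcy flux q = K · i = 0.9570 × 0.01910 = 0.01828 m/day.
Seepage velocity v = q / n_e = 0.01828 / 0.07 = 0.2612 m/day.
Travel time t = L / v = 379 / 0.2612 = 1451 days = 3.973 years.

3.97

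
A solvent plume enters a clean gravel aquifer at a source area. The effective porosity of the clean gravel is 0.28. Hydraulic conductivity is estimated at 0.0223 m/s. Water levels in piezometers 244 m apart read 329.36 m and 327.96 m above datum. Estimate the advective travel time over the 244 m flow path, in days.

6.18

Convert K: 0.0223 m/s × 86400 = 1927 m/day.
Hydraulic gradient i = (329.36 − 327.96) / 244 = 1.4 / 244 = 0.005738.
Darcy flux q = K · i = 1927 × 0.005738 = 11.05 m/day.
Seepage velocity v = q / n_e = 11.05 / 0.28 = 39.48 m/day.
Travel time t = L / v = 244 / 39.48 = 6.180 days.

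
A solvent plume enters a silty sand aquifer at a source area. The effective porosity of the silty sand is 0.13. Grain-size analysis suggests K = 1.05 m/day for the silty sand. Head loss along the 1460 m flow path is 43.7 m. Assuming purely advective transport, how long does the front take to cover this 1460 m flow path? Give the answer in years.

Hydraulic gradient i = Δh / L = 43.7 / 1460 = 0.02993.
Darcy flux q = K · i = 1.050 × 0.02993 = 0.03143 m/day.
Seepage velocity v = q / n_e = 0.03143 / 0.13 = 0.2418 m/day.
Travel time t = L / v = 1460 / 0.2418 = 6039 days = 16.53 years.

16.5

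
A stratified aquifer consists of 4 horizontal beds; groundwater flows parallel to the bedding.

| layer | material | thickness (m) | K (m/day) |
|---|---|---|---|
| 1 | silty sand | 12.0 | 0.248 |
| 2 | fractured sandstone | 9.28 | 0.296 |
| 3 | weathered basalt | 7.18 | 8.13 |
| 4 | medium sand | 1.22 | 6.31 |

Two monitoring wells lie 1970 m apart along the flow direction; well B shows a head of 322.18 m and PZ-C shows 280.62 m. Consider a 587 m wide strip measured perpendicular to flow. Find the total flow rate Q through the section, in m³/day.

Flow is parallel to layering, so each bed carries its own Darcy discharge and the transmissivities add.
Σ(K_i·b_i) = 0.248×12.0 + 0.296×9.28 + 8.13×7.18 + 6.31×1.22 = 71.79 m²/day.
Hydraulic gradient i = (322.18 − 280.62) / 1970 = 41.56 / 1970 = 0.02110.
Q = Σ(K_i·b_i) · W · i = 71.79 × 587 × 0.02110 = 889.1 m³/day.

889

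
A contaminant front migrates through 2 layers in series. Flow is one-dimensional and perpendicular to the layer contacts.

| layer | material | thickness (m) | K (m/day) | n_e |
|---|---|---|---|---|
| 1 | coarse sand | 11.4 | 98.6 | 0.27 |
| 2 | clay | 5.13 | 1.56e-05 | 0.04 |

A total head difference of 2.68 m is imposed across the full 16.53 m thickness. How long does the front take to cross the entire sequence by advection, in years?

1100

With flow normal to the layers, continuity requires the same specific discharge q through every layer.
Σ(b_i/K_i) = 11.4/98.6 + 5.13/1.56e-05 = 3.288e+05 d.
q = Δh / Σ(b_i/K_i) = 2.68 / 3.288e+05 = 8.150e-06 m/day.
In each layer the seepage velocity is v_i = q/n_i, so the layer transit time is t_i = b_i·n_i / q:
  layer 1 (coarse sand): t_1 = 11.4 × 0.27 / 8.150e-06 = 3.777e+05 d
  layer 2 (clay): t_2 = 5.13 × 0.04 / 8.150e-06 = 25179 d
Total t = Σ t_i = 4.029e+05 days = 1103 years.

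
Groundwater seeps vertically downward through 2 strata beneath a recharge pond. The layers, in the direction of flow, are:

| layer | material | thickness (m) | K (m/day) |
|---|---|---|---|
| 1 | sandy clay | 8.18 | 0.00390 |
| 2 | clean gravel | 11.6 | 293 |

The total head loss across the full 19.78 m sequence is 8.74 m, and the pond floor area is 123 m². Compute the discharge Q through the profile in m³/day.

0.513

Flow is perpendicular to layering, so the layers act in series and the equivalent K is the thickness-weighted harmonic mean.
Total thickness L = 8.18 + 11.6 = 19.78 m.
Σ(b_i/K_i) = 8.18/0.00390 + 11.6/293 = 2097 d.
K_eq = L / Σ(b_i/K_i) = 19.78 / 2097 = 0.009430 m/day.
Q = K_eq · A · (Δh/L) = 0.009430 × 123 × (8.74/19.78) = 0.5125 m³/day.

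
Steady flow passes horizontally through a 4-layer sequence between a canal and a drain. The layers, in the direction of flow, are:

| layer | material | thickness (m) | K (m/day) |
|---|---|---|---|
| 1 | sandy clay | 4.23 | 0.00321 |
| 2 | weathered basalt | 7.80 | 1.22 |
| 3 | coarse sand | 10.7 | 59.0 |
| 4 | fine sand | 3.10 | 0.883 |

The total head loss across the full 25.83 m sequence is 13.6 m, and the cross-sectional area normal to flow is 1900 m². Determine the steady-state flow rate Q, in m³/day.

Flow is perpendicular to layering, so the layers act in series and the equivalent K is the thickness-weighted harmonic mean.
Total thickness L = 4.23 + 7.80 + 10.7 + 3.10 = 25.83 m.
Σ(b_i/K_i) = 4.23/0.00321 + 7.80/1.22 + 10.7/59.0 + 3.10/0.883 = 1328 d.
K_eq = L / Σ(b_i/K_i) = 25.83 / 1328 = 0.01945 m/day.
Q = K_eq · A · (Δh/L) = 0.01945 × 1900 × (13.6/25.83) = 19.46 m³/day.

19.5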